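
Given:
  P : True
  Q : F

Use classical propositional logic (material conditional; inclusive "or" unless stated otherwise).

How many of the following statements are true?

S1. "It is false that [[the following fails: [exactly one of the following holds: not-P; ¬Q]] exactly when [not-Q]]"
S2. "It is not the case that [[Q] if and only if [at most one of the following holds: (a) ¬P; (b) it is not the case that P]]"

2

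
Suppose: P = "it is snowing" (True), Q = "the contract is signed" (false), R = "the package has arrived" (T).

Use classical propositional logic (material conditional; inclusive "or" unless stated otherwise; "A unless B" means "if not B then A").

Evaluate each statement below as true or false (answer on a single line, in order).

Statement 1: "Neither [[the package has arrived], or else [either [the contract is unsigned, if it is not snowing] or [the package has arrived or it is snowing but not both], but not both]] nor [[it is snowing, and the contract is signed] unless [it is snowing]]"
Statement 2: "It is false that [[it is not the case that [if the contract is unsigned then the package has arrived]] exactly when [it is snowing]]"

Statement 1 F / Statement 2 T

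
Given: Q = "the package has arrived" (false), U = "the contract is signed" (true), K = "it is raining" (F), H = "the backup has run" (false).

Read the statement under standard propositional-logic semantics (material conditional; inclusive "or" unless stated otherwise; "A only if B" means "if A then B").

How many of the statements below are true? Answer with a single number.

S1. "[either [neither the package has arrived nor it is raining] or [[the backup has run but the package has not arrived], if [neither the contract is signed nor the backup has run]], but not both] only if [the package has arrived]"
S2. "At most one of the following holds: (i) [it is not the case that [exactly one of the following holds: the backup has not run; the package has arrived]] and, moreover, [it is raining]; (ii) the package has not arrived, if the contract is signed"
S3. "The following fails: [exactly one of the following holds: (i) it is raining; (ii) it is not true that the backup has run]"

2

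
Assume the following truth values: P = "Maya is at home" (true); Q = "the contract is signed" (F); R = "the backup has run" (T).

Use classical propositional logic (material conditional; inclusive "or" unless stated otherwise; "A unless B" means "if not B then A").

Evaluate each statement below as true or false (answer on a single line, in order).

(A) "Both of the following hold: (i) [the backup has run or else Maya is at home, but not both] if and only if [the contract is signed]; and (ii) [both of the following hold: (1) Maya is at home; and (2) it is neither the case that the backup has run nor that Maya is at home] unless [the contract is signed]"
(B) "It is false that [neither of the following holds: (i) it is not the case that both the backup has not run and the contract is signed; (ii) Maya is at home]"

(A) False, (B) True

(A): Parsed as ((R ⊕ P) ↔ Q) ∧ ((P ∧ (R ↓ P)) ∨ Q)

R ⊕ P = T ⊕ T = F
(R ⊕ P) ↔ Q = F ↔ F = T
R ↓ P = T ↓ T = F
P ∧ (R ↓ P) = T ∧ F = F
(P ∧ (R ↓ P)) ∨ Q = F ∨ F = F
((R ⊕ P) ↔ Q) ∧ ((P ∧ (R ↓ P)) ∨ Q) = T ∧ F = F
Thus (A) is false.

(B): Parsed as ¬((¬R ↑ Q) ↓ P)

¬R = ¬T = F
¬R ↑ Q = F ↑ F = T
(¬R ↑ Q) ↓ P = T ↓ T = F
¬((¬R ↑ Q) ↓ P) = ¬F = T
Hence (B) is true.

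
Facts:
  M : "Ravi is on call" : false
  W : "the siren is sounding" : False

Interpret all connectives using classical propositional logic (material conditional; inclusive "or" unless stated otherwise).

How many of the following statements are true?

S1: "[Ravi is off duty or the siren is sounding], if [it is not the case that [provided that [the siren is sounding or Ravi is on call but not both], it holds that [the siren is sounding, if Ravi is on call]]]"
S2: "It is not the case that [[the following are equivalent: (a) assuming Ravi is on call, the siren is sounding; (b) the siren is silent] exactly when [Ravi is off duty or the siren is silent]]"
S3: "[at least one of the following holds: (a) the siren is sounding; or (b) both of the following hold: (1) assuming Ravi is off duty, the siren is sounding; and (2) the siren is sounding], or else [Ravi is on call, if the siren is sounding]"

S1: Formalization: ¬((W ⊕ M) → (M → W)) → (¬M ∨ W)

W ⊕ M = F ⊕ F = F
M → W = F → F = T
(W ⊕ M) → (M → W) = F → T = T
¬((W ⊕ M) → (M → W)) = ¬T = F
¬M = ¬F = T
¬M ∨ W = T ∨ F = T
¬((W ⊕ M) → (M → W)) → (¬M ∨ W) = F → T = T
Thus S1 is true.

S2: Parsed as ¬(((M → W) ↔ ¬W) ↔ (¬M ∨ ¬W))

M → W = F → F = T
¬W = ¬F = T
(M → W) ↔ ¬W = T ↔ T = T
¬M = ¬F = T
¬W = ¬F = T
¬M ∨ ¬W = T ∨ T = T
((M → W) ↔ ¬W) ↔ (¬M ∨ ¬W) = T ↔ T = T
¬(((M → W) ↔ ¬W) ↔ (¬M ∨ ¬W)) = ¬T = F
Hence S2 is false.

S3: Formalization: (W ∨ ((¬M → W) ∧ W)) ∨ (W → M)

¬M = ¬F = T
¬M → W = T → F = F
(¬M → W) ∧ W = F ∧ F = F
W ∨ ((¬M → W) ∧ W) = F ∨ F = F
W → M = F → F = T
(W ∨ ((¬M → W) ∧ W)) ∨ (W → M) = F ∨ T = T
So S3 is true.

True statements: 2 (S1, S3).

2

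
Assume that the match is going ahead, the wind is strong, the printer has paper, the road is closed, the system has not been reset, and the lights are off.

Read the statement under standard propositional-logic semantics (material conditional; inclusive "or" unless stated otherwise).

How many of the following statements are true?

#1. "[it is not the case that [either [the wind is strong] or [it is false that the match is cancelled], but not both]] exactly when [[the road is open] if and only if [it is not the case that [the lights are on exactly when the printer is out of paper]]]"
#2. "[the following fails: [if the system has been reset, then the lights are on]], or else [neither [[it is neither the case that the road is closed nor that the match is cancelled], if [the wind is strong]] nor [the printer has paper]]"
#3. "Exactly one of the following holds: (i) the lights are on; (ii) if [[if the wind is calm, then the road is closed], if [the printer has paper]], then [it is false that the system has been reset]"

Let Q = "the wind is strong" (True), P = "the match is cancelled" (False), S = "the road is closed" (True), V = "the lights are on" (False), R = "the printer has paper" (True), U = "the system has been reset" (False).

#1: This is not (Q xor not P) iff (not S iff not (V iff not R)).

not P = not False = True
Q xor not P = True xor True = False
not (Q xor not P) = not False = True
not S = not True = False
not R = not True = False
V iff not R = False iff False = True
not (V iff not R) = not True = False
not S iff not (V iff not R) = False iff False = True
not (Q xor not P) iff (not S iff not (V iff not R)) = True iff True = True
So #1 is true.

#2: This is not (U -> V) or ((Q -> (S nor P)) nor R).

U -> V = False -> False = True
not (U -> V) = not True = False
S nor P = True nor False = False
Q -> (S nor P) = True -> False = False
(Q -> (S nor P)) nor R = False nor True = False
not (U -> V) or ((Q -> (S nor P)) nor R) = False or False = False
Thus #2 is false.

#3: In symbols: V xor ((R -> (not Q -> S)) -> not U)

not Q = not True = False
not Q -> S = False -> True = True
R -> (not Q -> S) = True -> True = True
not U = not False = True
(R -> (not Q -> S)) -> not U = True -> True = True
V xor ((R -> (not Q -> S)) -> not U) = False xor True = True
Thus #3 is true.

Count: 2.

2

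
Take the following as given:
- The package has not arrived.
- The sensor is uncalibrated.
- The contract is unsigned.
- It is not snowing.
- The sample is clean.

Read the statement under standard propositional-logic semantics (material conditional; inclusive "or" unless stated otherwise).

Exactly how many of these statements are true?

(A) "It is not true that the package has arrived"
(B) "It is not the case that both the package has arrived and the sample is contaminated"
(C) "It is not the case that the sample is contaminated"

3

Let D = "the package has arrived" (F), U = "the sample is contaminated" (F).

(A): Parsed as ¬D

¬D = ¬F = T
So (A) is true.

(B): Formalization: D ↑ U

D ↑ U = F ↑ F = T
So (B) is true.

(C): Formalization: ¬U

¬U = ¬F = T
So (C) is true.

3 of the 3 statements are true.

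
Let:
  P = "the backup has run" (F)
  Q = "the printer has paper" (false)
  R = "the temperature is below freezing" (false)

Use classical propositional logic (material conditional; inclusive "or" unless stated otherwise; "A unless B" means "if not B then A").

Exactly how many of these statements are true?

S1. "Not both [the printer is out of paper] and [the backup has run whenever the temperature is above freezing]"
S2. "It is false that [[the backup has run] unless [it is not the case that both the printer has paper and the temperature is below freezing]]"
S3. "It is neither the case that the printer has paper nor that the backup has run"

S1: In symbols: not Q nand (not R -> P)

not Q = not False = True
not R = not False = True
not R -> P = True -> False = False
not Q nand (not R -> P) = True nand False = True
Thus S1 is true.

S2: This is not (P or (Q nand R)).

Q nand R = False nand False = True
P or (Q nand R) = False or True = True
not (P or (Q nand R)) = not True = False
So S2 is false.

S3: This is Q nor P.

Q nor P = False nor False = True
Thus S3 is true.

2 of the 3 statements are true (S1, S3).

2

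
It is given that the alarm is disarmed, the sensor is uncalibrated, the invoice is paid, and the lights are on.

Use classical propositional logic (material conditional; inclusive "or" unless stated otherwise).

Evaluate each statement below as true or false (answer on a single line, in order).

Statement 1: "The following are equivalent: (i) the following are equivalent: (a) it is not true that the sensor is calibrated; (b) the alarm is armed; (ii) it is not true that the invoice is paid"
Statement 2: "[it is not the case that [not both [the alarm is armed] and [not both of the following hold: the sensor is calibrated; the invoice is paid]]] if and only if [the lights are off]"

Let Q = "the sensor is calibrated" (F), P = "the alarm is armed" (F), R = "the invoice is paid" (T), S = "the lights are on" (T).

Statement 1: Formalization: (~Q <-> P) <-> ~R

~Q = ~F = T
~Q <-> P = T <-> F = F
~R = ~T = F
(~Q <-> P) <-> ~R = F <-> F = T
Hence Statement 1 is true.

Statement 2: In symbols: ~(P nand (Q nand R)) <-> ~S

Q nand R = F nand T = T
P nand (Q nand R) = F nand T = T
~(P nand (Q nand R)) = ~T = F
~S = ~T = F
~(P nand (Q nand R)) <-> ~S = F <-> F = T
So Statement 2 is true.

Statement 1 T, Statement 2 T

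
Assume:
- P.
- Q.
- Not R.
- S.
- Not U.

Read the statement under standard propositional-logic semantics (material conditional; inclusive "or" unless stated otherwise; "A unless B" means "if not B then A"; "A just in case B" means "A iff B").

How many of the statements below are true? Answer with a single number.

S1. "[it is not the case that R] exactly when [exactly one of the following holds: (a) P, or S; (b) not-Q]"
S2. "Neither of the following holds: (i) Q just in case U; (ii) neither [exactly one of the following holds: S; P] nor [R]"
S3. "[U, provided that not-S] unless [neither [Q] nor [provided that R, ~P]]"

2

S1: In symbols: not R iff ((P or S) xor not Q)

not R = not False = True
P or S = True or True = True
not Q = not True = False
(P or S) xor not Q = True xor False = True
not R iff ((P or S) xor not Q) = True iff True = True
Thus S1 is true.

S2: Formalization: (Q iff U) nor ((S xor P) nor R)

Q iff U = True iff False = False
S xor P = True xor True = False
(S xor P) nor R = False nor False = True
(Q iff U) nor ((S xor P) nor R) = False nor True = False
So S2 is false.

S3: Formalization: (not S -> U) or (Q nor (R -> not P))

not S = not True = False
not S -> U = False -> False = True
not P = not True = False
R -> not P = False -> False = True
Q nor (R -> not P) = True nor True = False
(not S -> U) or (Q nor (R -> not P)) = True or False = True
So S3 is true.

2 of the 3 statements are true (S1, S3).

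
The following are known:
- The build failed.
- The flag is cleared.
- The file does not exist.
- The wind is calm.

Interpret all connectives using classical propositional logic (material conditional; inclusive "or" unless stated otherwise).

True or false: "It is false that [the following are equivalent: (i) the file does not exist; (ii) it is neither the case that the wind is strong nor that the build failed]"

Let R = "the file exists" (F), S = "the wind is strong" (F), P = "the build passed" (F).
In symbols: ¬(¬R ↔ (S ↓ ¬P))

¬R = ¬F = T
¬P = ¬F = T
S ↓ ¬P = F ↓ T = F
¬R ↔ (S ↓ ¬P) = T ↔ F = F
¬(¬R ↔ (S ↓ ¬P)) = ¬F = T

True.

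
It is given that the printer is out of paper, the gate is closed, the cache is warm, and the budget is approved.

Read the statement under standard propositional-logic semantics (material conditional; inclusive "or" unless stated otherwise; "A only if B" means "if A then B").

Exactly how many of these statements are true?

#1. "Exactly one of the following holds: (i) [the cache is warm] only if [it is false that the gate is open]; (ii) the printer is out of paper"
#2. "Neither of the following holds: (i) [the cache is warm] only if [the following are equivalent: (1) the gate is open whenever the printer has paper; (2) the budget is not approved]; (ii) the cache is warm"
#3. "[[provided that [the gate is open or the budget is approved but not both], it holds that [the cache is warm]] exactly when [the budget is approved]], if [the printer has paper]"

Let R = "the cache is warm" (True), Q = "the gate is open" (False), P = "the printer has paper" (False), S = "the budget is approved" (True).

#1: This is (R -> not Q) xor not P.

not Q = not False = True
R -> not Q = True -> True = True
not P = not False = True
(R -> not Q) xor not P = True xor True = False
Hence #1 is false.

#2: Parsed as (R -> ((P -> Q) iff not S)) nor R

P -> Q = False -> False = True
not S = not True = False
(P -> Q) iff not S = True iff False = False
R -> ((P -> Q) iff not S) = True -> False = False
(R -> ((P -> Q) iff not S)) nor R = False nor True = False
Hence #2 is false.

#3: Formalization: P -> (((Q xor S) -> R) iff S)

Q xor S = False xor True = True
(Q xor S) -> R = True -> True = True
((Q xor S) -> R) iff S = True iff True = True
P -> (((Q xor S) -> R) iff S) = False -> True = True
Thus #3 is true.

1 of the 3 statements is true (#3).

1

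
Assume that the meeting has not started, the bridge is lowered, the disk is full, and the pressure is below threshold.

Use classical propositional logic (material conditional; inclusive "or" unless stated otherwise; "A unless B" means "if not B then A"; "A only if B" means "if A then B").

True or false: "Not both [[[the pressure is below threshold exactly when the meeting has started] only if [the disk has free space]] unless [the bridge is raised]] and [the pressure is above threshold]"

True.

Let S = "the pressure is above threshold" (F), P = "the meeting has started" (F), R = "the disk is full" (T), Q = "the bridge is raised" (F).
In symbols: (((¬S ↔ P) → ¬R) ∨ Q) ↑ S

¬S = ¬F = T
¬S ↔ P = T ↔ F = F
¬R = ¬T = F
(¬S ↔ P) → ¬R = F → F = T
((¬S ↔ P) → ¬R) ∨ Q = T ∨ F = T
(((¬S ↔ P) → ¬R) ∨ Q) ↑ S = T ↑ F = T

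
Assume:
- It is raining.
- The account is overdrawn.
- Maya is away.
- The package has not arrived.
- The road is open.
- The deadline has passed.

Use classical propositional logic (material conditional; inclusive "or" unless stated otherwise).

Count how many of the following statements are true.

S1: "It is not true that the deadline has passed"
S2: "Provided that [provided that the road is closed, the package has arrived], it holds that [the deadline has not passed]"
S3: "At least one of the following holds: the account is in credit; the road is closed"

0

Let V = "the deadline has passed" (T), U = "the road is closed" (F), S = "the package has arrived" (F), Q = "the account is overdrawn" (T).

S1: Formalization: ¬V

¬V = ¬T = F
Thus S1 is false.

S2: Parsed as (U → S) → ¬V

U → S = F → F = T
¬V = ¬T = F
(U → S) → ¬V = T → F = F
So S2 is false.

S3: Parsed as ¬Q ∨ U

¬Q = ¬T = F
¬Q ∨ U = F ∨ F = F
So S3 is false.

Count: 0.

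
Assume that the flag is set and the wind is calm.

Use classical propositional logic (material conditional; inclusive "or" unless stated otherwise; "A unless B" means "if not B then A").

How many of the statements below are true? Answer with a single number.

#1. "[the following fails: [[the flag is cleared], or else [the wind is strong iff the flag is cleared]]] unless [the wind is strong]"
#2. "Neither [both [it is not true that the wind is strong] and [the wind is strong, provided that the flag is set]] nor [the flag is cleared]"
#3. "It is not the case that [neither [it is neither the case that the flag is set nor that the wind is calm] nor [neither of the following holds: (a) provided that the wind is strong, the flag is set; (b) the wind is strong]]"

1

Let U = "the flag is set" (True), P = "the wind is strong" (False).

#1: In symbols: not (not U or (P iff not U)) or P

not U = not True = False
not U = not True = False
P iff not U = False iff False = True
not U or (P iff not U) = False or True = True
not (not U or (P iff not U)) = not True = False
not (not U or (P iff not U)) or P = False or False = False
Thus #1 is false.

#2: Parsed as (not P and (U -> P)) nor not U

not P = not False = True
U -> P = True -> False = False
not P and (U -> P) = True and False = False
not U = not True = False
(not P and (U -> P)) nor not U = False nor False = True
Thus #2 is true.

#3: Formalization: not ((U nor not P) nor ((P -> U) nor P))

not P = not False = True
U nor not P = True nor True = False
P -> U = False -> True = True
(P -> U) nor P = True nor False = False
(U nor not P) nor ((P -> U) nor P) = False nor False = True
not ((U nor not P) nor ((P -> U) nor P)) = not True = False
So #3 is false.

True statements: 1 (#2).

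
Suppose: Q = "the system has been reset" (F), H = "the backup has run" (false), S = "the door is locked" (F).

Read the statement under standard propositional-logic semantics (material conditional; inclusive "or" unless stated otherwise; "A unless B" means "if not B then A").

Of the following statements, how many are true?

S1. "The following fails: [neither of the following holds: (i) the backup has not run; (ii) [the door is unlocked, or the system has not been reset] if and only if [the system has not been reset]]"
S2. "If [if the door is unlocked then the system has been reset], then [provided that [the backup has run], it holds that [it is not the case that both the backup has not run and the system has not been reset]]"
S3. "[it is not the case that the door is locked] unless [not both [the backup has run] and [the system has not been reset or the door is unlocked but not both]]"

S1: Formalization: not (not H nor ((not S or not Q) iff not Q))

not H = not False = True
not S = not False = True
not Q = not False = True
not S or not Q = True or True = True
not Q = not False = True
(not S or not Q) iff not Q = True iff True = True
not H nor ((not S or not Q) iff not Q) = True nor True = False
not (not H nor ((not S or not Q) iff not Q)) = not False = True
Thus S1 is true.

S2: In symbols: (not S -> Q) -> (H -> (not H nand not Q))

not S = not False = True
not S -> Q = True -> False = False
not H = not False = True
not Q = not False = True
not H nand not Q = True nand True = False
H -> (not H nand not Q) = False -> False = True
(not S -> Q) -> (H -> (not H nand not Q)) = False -> True = True
Hence S2 is true.

S3: In symbols: not S or (H nand (not Q xor not S))

not S = not False = True
not Q = not False = True
not S = not False = True
not Q xor not S = True xor True = False
H nand (not Q xor not S) = False nand False = True
not S or (H nand (not Q xor not S)) = True or True = True
Thus S3 is true.

True statements: 3 (S1, S2, S3).

3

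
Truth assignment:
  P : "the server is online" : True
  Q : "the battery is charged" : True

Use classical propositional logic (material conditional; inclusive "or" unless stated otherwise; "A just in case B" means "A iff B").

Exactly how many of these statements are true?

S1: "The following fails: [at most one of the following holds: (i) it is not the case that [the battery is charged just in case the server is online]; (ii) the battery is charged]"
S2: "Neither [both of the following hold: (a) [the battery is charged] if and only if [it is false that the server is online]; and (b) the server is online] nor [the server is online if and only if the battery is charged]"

0

S1: In symbols: not (not (Q iff P) nand Q)

Q iff P = True iff True = True
not (Q iff P) = not True = False
not (Q iff P) nand Q = False nand True = True
not (not (Q iff P) nand Q) = not True = False
Thus S1 is false.

S2: Parsed as ((Q iff not P) and P) nor (P iff Q)

not P = not True = False
Q iff not P = True iff False = False
(Q iff not P) and P = False and True = False
P iff Q = True iff True = True
((Q iff not P) and P) nor (P iff Q) = False nor True = False
So S2 is false.

Count: 0.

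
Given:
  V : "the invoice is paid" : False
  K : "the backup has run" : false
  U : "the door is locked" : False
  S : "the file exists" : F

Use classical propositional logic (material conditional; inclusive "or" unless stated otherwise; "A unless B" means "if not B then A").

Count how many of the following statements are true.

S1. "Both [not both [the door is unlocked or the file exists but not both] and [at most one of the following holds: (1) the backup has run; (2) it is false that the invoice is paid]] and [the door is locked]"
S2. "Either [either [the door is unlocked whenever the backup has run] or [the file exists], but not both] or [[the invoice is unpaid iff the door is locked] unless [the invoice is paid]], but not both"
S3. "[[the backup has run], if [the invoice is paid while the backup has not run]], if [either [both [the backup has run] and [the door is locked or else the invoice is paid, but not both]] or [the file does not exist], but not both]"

S1: Parsed as ((not U xor S) nand (K nand not V)) and U

not U = not False = True
not U xor S = True xor False = True
not V = not False = True
K nand not V = False nand True = True
(not U xor S) nand (K nand not V) = True nand True = False
((not U xor S) nand (K nand not V)) and U = False and False = False
So S1 is false.

S2: In symbols: ((K -> not U) xor S) xor ((not V iff U) or V)

not U = not False = True
K -> not U = False -> True = True
(K -> not U) xor S = True xor False = True
not V = not False = True
not V iff U = True iff False = False
(not V iff U) or V = False or False = False
((K -> not U) xor S) xor ((not V iff U) or V) = True xor False = True
Hence S2 is true.

S3: This is ((K and (U xor V)) xor not S) -> ((V and not K) -> K).

U xor V = False xor False = False
K and (U xor V) = False and False = False
not S = not False = True
(K and (U xor V)) xor not S = False xor True = True
not K = not False = True
V and not K = False and True = False
(V and not K) -> K = False -> False = True
((K and (U xor V)) xor not S) -> ((V and not K) -> K) = True -> True = True
So S3 is true.

2 of the 3 statements are true.

2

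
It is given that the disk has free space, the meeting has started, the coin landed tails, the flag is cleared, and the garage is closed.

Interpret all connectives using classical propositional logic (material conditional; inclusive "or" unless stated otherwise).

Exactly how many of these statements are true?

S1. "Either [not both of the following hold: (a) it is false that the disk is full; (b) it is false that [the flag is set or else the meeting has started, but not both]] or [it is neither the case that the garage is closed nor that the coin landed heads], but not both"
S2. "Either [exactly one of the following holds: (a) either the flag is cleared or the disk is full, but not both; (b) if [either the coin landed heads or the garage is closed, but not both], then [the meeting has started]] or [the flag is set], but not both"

1

Let U = "the disk is full" (F), P = "the flag is set" (F), D = "the meeting has started" (T), K = "the garage is closed" (T), L = "the coin landed heads" (F).

S1: Parsed as (~U nand ~(P xor D)) xor (K nor L)

~U = ~F = T
P xor D = F xor T = T
~(P xor D) = ~T = F
~U nand ~(P xor D) = T nand F = T
K nor L = T nor F = F
(~U nand ~(P xor D)) xor (K nor L) = T xor F = T
Hence S1 is true.

S2: In symbols: ((~P xor U) xor ((L xor K) -> D)) xor P

~P = ~F = T
~P xor U = T xor F = T
L xor K = F xor T = T
(L xor K) -> D = T -> T = T
(~P xor U) xor ((L xor K) -> D) = T xor T = F
((~P xor U) xor ((L xor K) -> D)) xor P = F xor F = F
Thus S2 is false.

True statements: 1.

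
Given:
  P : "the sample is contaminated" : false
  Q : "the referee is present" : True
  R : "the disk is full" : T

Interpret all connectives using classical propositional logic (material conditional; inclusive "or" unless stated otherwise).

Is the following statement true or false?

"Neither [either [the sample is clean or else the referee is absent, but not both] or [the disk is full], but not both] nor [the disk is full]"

False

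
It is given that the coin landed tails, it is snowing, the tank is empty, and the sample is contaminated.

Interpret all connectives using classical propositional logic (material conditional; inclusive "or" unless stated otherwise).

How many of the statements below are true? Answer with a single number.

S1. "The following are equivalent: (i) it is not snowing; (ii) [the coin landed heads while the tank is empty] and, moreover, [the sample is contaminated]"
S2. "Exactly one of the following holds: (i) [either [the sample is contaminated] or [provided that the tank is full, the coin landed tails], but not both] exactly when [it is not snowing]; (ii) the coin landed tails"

1

Let P = "it is snowing" (T), D = "the coin landed heads" (F), U = "the tank is full" (F), W = "the sample is contaminated" (T).

S1: This is ¬P ↔ ((D ∧ ¬U) ∧ W).

¬P = ¬T = F
¬U = ¬F = T
D ∧ ¬U = F ∧ T = F
(D ∧ ¬U) ∧ W = F ∧ T = F
¬P ↔ ((D ∧ ¬U) ∧ W) = F ↔ F = T
Hence S1 is true.

S2: In symbols: ((W ⊕ (U → ¬D)) ↔ ¬P) ⊕ ¬D

¬D = ¬F = T
U → ¬D = F → T = T
W ⊕ (U → ¬D) = T ⊕ T = F
¬P = ¬T = F
(W ⊕ (U → ¬D)) ↔ ¬P = F ↔ F = T
¬D = ¬F = T
((W ⊕ (U → ¬D)) ↔ ¬P) ⊕ ¬D = T ⊕ T = F
Thus S2 is false.

Count: 1.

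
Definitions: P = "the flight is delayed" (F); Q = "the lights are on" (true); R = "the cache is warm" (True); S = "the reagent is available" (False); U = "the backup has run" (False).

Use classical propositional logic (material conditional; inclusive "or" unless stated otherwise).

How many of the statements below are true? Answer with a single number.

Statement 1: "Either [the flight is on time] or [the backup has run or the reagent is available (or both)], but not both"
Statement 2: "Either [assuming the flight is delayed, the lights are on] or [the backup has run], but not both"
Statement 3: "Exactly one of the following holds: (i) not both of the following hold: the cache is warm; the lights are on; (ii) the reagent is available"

2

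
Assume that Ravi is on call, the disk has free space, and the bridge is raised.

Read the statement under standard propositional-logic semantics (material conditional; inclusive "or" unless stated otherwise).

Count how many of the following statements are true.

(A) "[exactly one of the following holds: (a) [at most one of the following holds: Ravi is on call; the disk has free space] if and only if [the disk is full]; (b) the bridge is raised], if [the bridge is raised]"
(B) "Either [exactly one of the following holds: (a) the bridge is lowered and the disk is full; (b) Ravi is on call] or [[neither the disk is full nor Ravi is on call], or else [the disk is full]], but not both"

Let L = "the bridge is raised" (T), D = "Ravi is on call" (T), W = "the disk is full" (F).

(A): This is L → (((D ↑ ¬W) ↔ W) ⊕ L).

¬W = ¬F = T
D ↑ ¬W = T ↑ T = F
(D ↑ ¬W) ↔ W = F ↔ F = T
((D ↑ ¬W) ↔ W) ⊕ L = T ⊕ T = F
L → (((D ↑ ¬W) ↔ W) ⊕ L) = T → F = F
Thus (A) is false.

(B): Formalization: ((¬L ∧ W) ⊕ D) ⊕ ((W ↓ D) ∨ W)

¬L = ¬T = F
¬L ∧ W = F ∧ F = F
(¬L ∧ W) ⊕ D = F ⊕ T = T
W ↓ D = F ↓ T = F
(W ↓ D) ∨ W = F ∨ F = F
((¬L ∧ W) ⊕ D) ⊕ ((W ↓ D) ∨ W) = T ⊕ F = T
So (B) is true.

1 of the 2 statements is true.

1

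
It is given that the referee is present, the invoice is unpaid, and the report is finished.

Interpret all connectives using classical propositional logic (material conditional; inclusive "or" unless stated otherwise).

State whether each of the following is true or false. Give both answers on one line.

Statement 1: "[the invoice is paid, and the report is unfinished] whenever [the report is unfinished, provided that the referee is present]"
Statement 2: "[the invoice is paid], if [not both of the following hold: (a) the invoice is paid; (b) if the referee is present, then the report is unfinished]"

Let H = "the referee is present" (True), D = "the report is finished" (True), Q = "the invoice is paid" (False).

Statement 1: Formalization: (H -> not D) -> (Q and not D)

not D = not True = False
H -> not D = True -> False = False
not D = not True = False
Q and not D = False and False = False
(H -> not D) -> (Q and not D) = False -> False = True
Thus Statement 1 is true.

Statement 2: In symbols: (Q nand (H -> not D)) -> Q

not D = not True = False
H -> not D = True -> False = False
Q nand (H -> not D) = False nand False = True
(Q nand (H -> not D)) -> Q = True -> False = False
Thus Statement 2 is false.

Statement 1 True; Statement 2 False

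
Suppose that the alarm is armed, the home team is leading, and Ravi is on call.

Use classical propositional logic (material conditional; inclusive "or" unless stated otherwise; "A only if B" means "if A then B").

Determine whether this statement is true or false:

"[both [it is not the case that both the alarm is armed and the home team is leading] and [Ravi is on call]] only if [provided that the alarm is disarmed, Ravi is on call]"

Let G = "the alarm is armed" (True), P = "the home team is leading" (True), Q = "Ravi is on call" (True).
This is ((G nand P) and Q) -> (not G -> Q).

G nand P = True nand True = False
(G nand P) and Q = False and True = False
not G = not True = False
not G -> Q = False -> True = True
((G nand P) and Q) -> (not G -> Q) = False -> True = True

The statement is true.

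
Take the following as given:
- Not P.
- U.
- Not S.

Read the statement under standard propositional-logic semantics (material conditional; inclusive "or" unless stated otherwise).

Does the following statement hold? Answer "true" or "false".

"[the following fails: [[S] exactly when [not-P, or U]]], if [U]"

True

This is U -> ~(S <-> (~P | U)).

~P = ~F = T
~P | U = T | T = T
S <-> (~P | U) = F <-> T = F
~(S <-> (~P | U)) = ~F = T
U -> ~(S <-> (~P | U)) = T -> T = T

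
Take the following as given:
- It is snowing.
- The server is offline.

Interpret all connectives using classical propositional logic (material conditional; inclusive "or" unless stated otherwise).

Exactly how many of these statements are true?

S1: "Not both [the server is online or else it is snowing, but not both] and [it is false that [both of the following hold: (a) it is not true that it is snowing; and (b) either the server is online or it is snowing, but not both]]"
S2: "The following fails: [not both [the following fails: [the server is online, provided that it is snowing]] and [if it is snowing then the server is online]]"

0

Let Q = "the server is online" (False), P = "it is snowing" (True).

S1: This is (Q xor P) nand not (not P and (Q xor P)).

Q xor P = False xor True = True
not P = not True = False
Q xor P = False xor True = True
not P and (Q xor P) = False and True = False
not (not P and (Q xor P)) = not False = True
(Q xor P) nand not (not P and (Q xor P)) = True nand True = False
So S1 is false.

S2: This is not (not (P -> Q) nand (P -> Q)).

P -> Q = True -> False = False
not (P -> Q) = not False = True
P -> Q = True -> False = False
not (P -> Q) nand (P -> Q) = True nand False = True
not (not (P -> Q) nand (P -> Q)) = not True = False
So S2 is false.

True statements: 0 (none).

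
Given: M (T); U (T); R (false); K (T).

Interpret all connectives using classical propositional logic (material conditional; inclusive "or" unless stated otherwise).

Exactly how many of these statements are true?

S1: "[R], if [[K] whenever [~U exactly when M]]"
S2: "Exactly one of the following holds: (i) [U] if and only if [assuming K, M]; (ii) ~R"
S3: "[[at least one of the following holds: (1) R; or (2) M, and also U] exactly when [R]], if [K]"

S1: In symbols: ((~U <-> M) -> K) -> R

~U = ~T = F
~U <-> M = F <-> T = F
(~U <-> M) -> K = F -> T = T
((~U <-> M) -> K) -> R = T -> F = F
Thus S1 is false.

S2: In symbols: (U <-> (K -> M)) xor ~R

K -> M = T -> T = T
U <-> (K -> M) = T <-> T = T
~R = ~F = T
(U <-> (K -> M)) xor ~R = T xor T = F
Thus S2 is false.

S3: Parsed as K -> ((R | (M & U)) <-> R)

M & U = T & T = T
R | (M & U) = F | T = T
(R | (M & U)) <-> R = T <-> F = F
K -> ((R | (M & U)) <-> R) = T -> F = F
Thus S3 is false.

0 of the 3 statements are true (none).

0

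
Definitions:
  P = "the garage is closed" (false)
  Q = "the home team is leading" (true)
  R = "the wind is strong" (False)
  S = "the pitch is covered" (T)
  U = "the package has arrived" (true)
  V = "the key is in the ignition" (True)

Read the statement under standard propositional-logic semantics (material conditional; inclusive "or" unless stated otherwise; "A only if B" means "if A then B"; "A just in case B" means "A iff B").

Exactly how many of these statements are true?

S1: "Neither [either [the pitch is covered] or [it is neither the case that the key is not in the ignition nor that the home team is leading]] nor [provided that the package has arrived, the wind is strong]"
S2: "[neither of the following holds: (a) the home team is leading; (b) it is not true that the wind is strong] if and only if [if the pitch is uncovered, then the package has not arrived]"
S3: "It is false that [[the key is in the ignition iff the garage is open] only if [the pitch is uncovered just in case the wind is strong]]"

0

S1: In symbols: (S or (not V nor Q)) nor (U -> R)

not V = not True = False
not V nor Q = False nor True = False
S or (not V nor Q) = True or False = True
U -> R = True -> False = False
(S or (not V nor Q)) nor (U -> R) = True nor False = False
So S1 is false.

S2: This is (Q nor not R) iff (not S -> not U).

not R = not False = True
Q nor not R = True nor True = False
not S = not True = False
not U = not True = False
not S -> not U = False -> False = True
(Q nor not R) iff (not S -> not U) = False iff True = False
So S2 is false.

S3: This is not ((V iff not P) -> (not S iff R)).

not P = not False = True
V iff not P = True iff True = True
not S = not True = False
not S iff R = False iff False = True
(V iff not P) -> (not S iff R) = True -> True = True
not ((V iff not P) -> (not S iff R)) = not True = False
Hence S3 is false.

Count: 0.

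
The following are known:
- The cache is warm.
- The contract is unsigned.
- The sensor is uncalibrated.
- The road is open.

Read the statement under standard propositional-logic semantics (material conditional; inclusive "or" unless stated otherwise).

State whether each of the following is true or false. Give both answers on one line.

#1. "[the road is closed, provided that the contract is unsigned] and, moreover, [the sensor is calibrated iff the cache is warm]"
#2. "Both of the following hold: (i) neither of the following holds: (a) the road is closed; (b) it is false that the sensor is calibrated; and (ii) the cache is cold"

#1 F, #2 F

Let D = "the contract is signed" (False), H = "the road is closed" (False), K = "the sensor is calibrated" (False), S = "the cache is warm" (True).

#1: Parsed as (not D -> H) and (K iff S)

not D = not False = True
not D -> H = True -> False = False
K iff S = False iff True = False
(not D -> H) and (K iff S) = False and False = False
Thus #1 is false.

#2: This is (H nor not K) and not S.

not K = not False = True
H nor not K = False nor True = False
not S = not True = False
(H nor not K) and not S = False and False = False
Hence #2 is false.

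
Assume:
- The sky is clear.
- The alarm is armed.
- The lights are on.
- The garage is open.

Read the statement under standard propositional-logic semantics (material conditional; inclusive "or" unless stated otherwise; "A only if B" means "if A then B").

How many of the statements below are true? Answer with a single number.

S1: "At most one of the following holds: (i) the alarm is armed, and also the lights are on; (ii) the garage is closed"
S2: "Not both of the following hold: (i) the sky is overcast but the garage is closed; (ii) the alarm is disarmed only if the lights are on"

Let Q = "the alarm is armed" (True), R = "the lights are on" (True), S = "the garage is closed" (False), P = "the sky is overcast" (False).

S1: Parsed as (Q and R) nand S

Q and R = True and True = True
(Q and R) nand S = True nand False = True
So S1 is true.

S2: This is (P and S) nand (not Q -> R).

P and S = False and False = False
not Q = not True = False
not Q -> R = False -> True = True
(P and S) nand (not Q -> R) = False nand True = True
Hence S2 is true.

Count: 2.

2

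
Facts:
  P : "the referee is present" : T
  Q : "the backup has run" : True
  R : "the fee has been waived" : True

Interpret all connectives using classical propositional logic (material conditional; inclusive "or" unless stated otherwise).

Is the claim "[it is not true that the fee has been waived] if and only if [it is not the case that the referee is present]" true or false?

This is ~R <-> ~P.

~R = ~T = F
~P = ~T = F
~R <-> ~P = F <-> F = T

The statement is true.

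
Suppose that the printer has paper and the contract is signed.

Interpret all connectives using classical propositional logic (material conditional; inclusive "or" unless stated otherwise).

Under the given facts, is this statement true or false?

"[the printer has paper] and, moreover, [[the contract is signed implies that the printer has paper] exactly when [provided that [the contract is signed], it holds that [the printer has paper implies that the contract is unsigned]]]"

Let K = "the printer has paper" (True), R = "the contract is signed" (True).
This is K and ((R -> K) iff (R -> (K -> not R))).

R -> K = True -> True = True
not R = not True = False
K -> not R = True -> False = False
R -> (K -> not R) = True -> False = False
(R -> K) iff (R -> (K -> not R)) = True iff False = False
K and ((R -> K) iff (R -> (K -> not R))) = True and False = False

False.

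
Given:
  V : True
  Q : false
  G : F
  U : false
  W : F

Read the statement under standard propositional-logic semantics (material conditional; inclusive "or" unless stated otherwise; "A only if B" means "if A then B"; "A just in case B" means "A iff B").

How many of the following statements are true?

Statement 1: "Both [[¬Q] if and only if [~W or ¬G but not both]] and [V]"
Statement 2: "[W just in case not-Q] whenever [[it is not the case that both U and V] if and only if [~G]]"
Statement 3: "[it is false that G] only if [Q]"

0

Statement 1: Parsed as (~Q <-> (~W xor ~G)) & V

~Q = ~F = T
~W = ~F = T
~G = ~F = T
~W xor ~G = T xor T = F
~Q <-> (~W xor ~G) = T <-> F = F
(~Q <-> (~W xor ~G)) & V = F & T = F
Hence Statement 1 is false.

Statement 2: This is ((U nand V) <-> ~G) -> (W <-> ~Q).

U nand V = F nand T = T
~G = ~F = T
(U nand V) <-> ~G = T <-> T = T
~Q = ~F = T
W <-> ~Q = F <-> T = F
((U nand V) <-> ~G) -> (W <-> ~Q) = T -> F = F
So Statement 2 is false.

Statement 3: In symbols: ~G -> Q

~G = ~F = T
~G -> Q = T -> F = F
Hence Statement 3 is false.

0 of the 3 statements are true (none).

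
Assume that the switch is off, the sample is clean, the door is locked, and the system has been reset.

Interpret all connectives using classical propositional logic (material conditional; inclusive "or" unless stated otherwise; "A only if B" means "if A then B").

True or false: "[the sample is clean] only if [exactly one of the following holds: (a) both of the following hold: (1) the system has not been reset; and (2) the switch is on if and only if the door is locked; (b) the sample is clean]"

The statement is true.

Let Q = "the sample is contaminated" (False), S = "the system has been reset" (True), P = "the switch is on" (False), R = "the door is locked" (True).
Formalization: not Q -> ((not S and (P iff R)) xor not Q)

not Q = not False = True
not S = not True = False
P iff R = False iff True = False
not S and (P iff R) = False and False = False
not Q = not False = True
(not S and (P iff R)) xor not Q = False xor True = True
not Q -> ((not S and (P iff R)) xor not Q) = True -> True = True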